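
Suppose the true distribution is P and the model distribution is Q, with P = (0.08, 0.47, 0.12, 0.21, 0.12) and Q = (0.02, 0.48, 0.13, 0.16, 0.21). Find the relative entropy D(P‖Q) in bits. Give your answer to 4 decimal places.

D(P‖Q) = Σ p·log₂(p/q).
  0.08·log₂(0.08/0.02) = 0.16000
  0.47·log₂(0.47/0.48) = -0.01428
  0.12·log₂(0.12/0.13) = -0.01386
  0.21·log₂(0.21/0.16) = 0.08239
  0.12·log₂(0.12/0.21) = -0.09688
D(P‖Q) = 0.1174 bits.

0.1174 bits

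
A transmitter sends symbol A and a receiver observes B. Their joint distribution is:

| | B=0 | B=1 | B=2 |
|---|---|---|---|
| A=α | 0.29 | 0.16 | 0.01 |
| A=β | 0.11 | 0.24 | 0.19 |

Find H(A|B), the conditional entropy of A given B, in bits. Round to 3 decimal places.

0.785 bits

Marginals: p(A) = (0.4600, 0.5400), p(B) = (0.4000, 0.4000, 0.2000).
H(A|B) = Σ p(B) · H(A|B=·).
  B=0: p=0.4000, H(A|B=0) = 0.8485
  B=1: p=0.4000, H(A|B=1) = 0.9710
  B=2: p=0.2000, H(A|B=2) = 0.2864
Weighted sum = 0.785 bits.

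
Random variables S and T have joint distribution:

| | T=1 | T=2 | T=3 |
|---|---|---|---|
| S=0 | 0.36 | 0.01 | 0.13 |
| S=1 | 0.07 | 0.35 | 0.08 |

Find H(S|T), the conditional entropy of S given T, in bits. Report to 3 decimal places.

Marginals: p(S) = (0.5000, 0.5000), p(T) = (0.4300, 0.3600, 0.2100).
H(S|T) = Σ p(T) · H(S|T=·).
  T=1: p=0.4300, H(S|T=1) = 0.6409
  T=2: p=0.3600, H(S|T=2) = 0.1831
  T=3: p=0.2100, H(S|T=3) = 0.9587
Weighted sum = 0.543 bits.

0.543 bits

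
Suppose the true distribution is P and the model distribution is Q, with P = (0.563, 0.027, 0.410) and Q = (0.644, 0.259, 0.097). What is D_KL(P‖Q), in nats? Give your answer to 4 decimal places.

D(P‖Q) = Σ p·ln(p/q).
  0.563·ln(0.563/0.644) = -0.07568
  0.027·ln(0.027/0.259) = -0.06105
  0.410·ln(0.410/0.097) = 0.59099
D(P‖Q) = 0.4543 nats.

0.4543 nats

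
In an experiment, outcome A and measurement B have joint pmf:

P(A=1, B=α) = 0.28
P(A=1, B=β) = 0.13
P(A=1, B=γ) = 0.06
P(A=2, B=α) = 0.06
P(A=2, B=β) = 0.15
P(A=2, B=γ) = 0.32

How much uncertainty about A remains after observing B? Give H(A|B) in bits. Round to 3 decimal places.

0.747 bits

Marginals: p(A) = (0.4700, 0.5300), p(B) = (0.3400, 0.2800, 0.3800).
H(A|B) = Σ p(B) · H(A|B=·).
  B=α: p=0.3400, H(A|B=α) = 0.6723
  B=β: p=0.2800, H(A|B=β) = 0.9963
  B=γ: p=0.3800, H(A|B=γ) = 0.6292
Weighted sum = 0.747 bits.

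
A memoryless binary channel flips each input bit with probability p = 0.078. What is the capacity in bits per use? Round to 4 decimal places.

0.6049 bits

Binary symmetric channel: C = 1 − h₂(ε) where h₂ is the binary entropy function.
h₂(0.078) = −0.078·log₂0.078 − 0.922·log₂0.922 = 0.3951.
C = 1 − 0.3951 = 0.6049 bits per channel use.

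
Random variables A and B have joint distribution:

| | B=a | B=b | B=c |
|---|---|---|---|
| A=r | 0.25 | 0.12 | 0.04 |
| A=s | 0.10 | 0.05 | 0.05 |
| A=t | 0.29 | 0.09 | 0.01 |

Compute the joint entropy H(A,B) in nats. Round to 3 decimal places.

1.881 nats

H(A,B) = −Σ p(x,y)·ln p(x,y) over all 9 cells.
  cell (r,a): −0.25·ln0.25 = 0.3466
  cell (r,b): −0.12·ln0.12 = 0.2544
  cell (r,c): −0.04·ln0.04 = 0.1288
  cell (s,a): −0.10·ln0.10 = 0.2303
  cell (s,b): −0.05·ln0.05 = 0.1498
  cell (s,c): −0.05·ln0.05 = 0.1498
  cell (t,a): −0.29·ln0.29 = 0.3590
  cell (t,b): −0.09·ln0.09 = 0.2167
  cell (t,c): −0.01·ln0.01 = 0.0461
Sum = 1.881 nats.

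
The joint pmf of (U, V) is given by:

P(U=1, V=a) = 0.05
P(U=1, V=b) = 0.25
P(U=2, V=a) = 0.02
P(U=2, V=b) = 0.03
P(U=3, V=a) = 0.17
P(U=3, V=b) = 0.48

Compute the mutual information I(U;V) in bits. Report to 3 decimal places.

0.013 bits

Marginals: p(U) = (0.3000, 0.0500, 0.6500), p(V) = (0.2400, 0.7600).
I(U;V) = H(U) + H(V) − H(U,V).
H(U) = 1.1412, H(V) = 0.7950, H(U,V) = 1.9236.
I(U;V) = 1.1412 + 0.7950 − 1.9236 = 0.013 bits.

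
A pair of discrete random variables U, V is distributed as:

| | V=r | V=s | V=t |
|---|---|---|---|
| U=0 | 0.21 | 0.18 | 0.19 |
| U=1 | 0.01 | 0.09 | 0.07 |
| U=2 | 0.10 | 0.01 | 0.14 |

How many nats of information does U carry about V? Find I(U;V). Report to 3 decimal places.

Marginals: p(U) = (0.5800, 0.1700, 0.2500), p(V) = (0.3200, 0.2800, 0.4000).
I(U;V) = H(U) + H(V) − H(U,V).
H(U) = 0.9637, H(V) = 1.0876, H(U,V) = 1.9524.
I(U;V) = 0.9637 + 1.0876 − 1.9524 = 0.099 nats.

0.099 nats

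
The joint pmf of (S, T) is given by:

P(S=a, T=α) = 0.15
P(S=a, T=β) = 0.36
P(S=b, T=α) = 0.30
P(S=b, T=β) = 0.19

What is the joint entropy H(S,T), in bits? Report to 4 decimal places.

1.9175 bits

H(S,T) = −Σ p(x,y)·log₂ p(x,y) over all 4 cells.
  cell (a,α): −0.15·log₂0.15 = 0.41054
  cell (a,β): −0.36·log₂0.36 = 0.53062
  cell (b,α): −0.30·log₂0.30 = 0.52109
  cell (b,β): −0.19·log₂0.19 = 0.45523
Sum = 1.9175 bits.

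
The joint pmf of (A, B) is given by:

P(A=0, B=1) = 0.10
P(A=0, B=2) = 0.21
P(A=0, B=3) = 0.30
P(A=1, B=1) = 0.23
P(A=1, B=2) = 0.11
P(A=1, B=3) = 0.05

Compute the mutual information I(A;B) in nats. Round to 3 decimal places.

0.117 nats

Marginals: p(A) = (0.6100, 0.3900), p(B) = (0.3300, 0.3200, 0.3500).
I(A;B) = Σ p(x,y)·ln[p(x,y)/(p(x)p(y))].
  (0,1): 0.10·ln(0.4968) = -0.0700
  (0,2): 0.21·ln(1.0758) = 0.0153
  (0,3): 0.30·ln(1.4052) = 0.1020
  (1,1): 0.23·ln(1.7871) = 0.1335
  (1,2): 0.11·ln(0.8814) = -0.0139
  (1,3): 0.05·ln(0.3663) = -0.0502
Sum = 0.117 nats.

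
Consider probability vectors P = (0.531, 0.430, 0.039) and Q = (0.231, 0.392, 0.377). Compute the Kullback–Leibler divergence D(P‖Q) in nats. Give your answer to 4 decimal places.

D(P‖Q) = Σ p·ln(p/q).
  0.531·ln(0.531/0.231) = 0.44197
  0.430·ln(0.430/0.392) = 0.03979
  0.039·ln(0.039/0.377) = -0.08848
D(P‖Q) = 0.3933 nats.

0.3933 nats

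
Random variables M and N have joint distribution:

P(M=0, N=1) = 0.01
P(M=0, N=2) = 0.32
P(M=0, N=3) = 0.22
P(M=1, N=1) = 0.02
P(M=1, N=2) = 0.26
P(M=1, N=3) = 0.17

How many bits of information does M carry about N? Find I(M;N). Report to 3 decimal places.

Marginals: p(M) = (0.5500, 0.4500), p(N) = (0.0300, 0.5800, 0.3900).
I(M;N) = H(M) + H(N) − H(M,N).
H(M) = 0.9928, H(N) = 1.1374, H(M,N) = 2.1258.
I(M;N) = 0.9928 + 1.1374 − 2.1258 = 0.004 bits.

0.004 bits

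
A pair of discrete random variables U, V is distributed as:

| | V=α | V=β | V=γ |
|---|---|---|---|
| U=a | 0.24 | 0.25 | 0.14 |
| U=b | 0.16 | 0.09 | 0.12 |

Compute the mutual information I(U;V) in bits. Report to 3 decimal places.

0.020 bits

Marginals: p(U) = (0.6300, 0.3700), p(V) = (0.4000, 0.3400, 0.2600).
I(U;V) = H(U) + H(V) − H(U,V).
H(U) = 0.9507, H(V) = 1.5632, H(U,V) = 2.4940.
I(U;V) = 0.9507 + 1.5632 − 2.4940 = 0.020 bits.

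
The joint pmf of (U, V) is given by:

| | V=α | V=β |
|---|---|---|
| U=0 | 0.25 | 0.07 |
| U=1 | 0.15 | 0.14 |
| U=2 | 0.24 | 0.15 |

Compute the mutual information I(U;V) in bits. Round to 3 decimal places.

0.036 bits

Marginals: p(U) = (0.3200, 0.2900, 0.3900), p(V) = (0.6400, 0.3600).
I(U;V) = Σ p(x,y)·log₂[p(x,y)/(p(x)p(y))].
  (0,α): 0.25·log₂(1.2207) = 0.0719
  (0,β): 0.07·log₂(0.6076) = -0.0503
  (1,α): 0.15·log₂(0.8082) = -0.0461
  (1,β): 0.14·log₂(1.3410) = 0.0593
  (2,α): 0.24·log₂(0.9615) = -0.0136
  (2,β): 0.15·log₂(1.0684) = 0.0143
Sum = 0.036 bits.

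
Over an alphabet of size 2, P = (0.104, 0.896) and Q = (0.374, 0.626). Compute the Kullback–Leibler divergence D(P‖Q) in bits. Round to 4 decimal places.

D(P‖Q) = Σ p·log₂(p/q).
  0.104·log₂(0.104/0.374) = -0.19203
  0.896·log₂(0.896/0.626) = 0.46353
D(P‖Q) = 0.2715 bits.

0.2715 bits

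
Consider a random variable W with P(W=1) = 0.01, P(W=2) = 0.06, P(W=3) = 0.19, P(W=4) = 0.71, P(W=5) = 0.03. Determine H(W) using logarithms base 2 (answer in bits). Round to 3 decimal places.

1.268 bits

H(W) = −Σ p·log₂ p.
  −(0.01)·log₂(0.01) = 0.0664
  −(0.06)·log₂(0.06) = 0.2435
  −(0.19)·log₂(0.19) = 0.4552
  −(0.71)·log₂(0.71) = 0.3508
  −(0.03)·log₂(0.03) = 0.1518
Sum: 0.0664 + 0.2435 + 0.4552 + 0.3508 + 0.1518 = 1.268 bits.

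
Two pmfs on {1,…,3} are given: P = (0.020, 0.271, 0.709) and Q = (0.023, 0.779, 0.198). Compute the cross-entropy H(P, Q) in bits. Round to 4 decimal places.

1.8630 bits

H(P,Q) = −Σ p·log₂ q.
  −0.020·log₂(0.023) = 0.10884
  −0.271·log₂(0.779) = 0.09764
  −0.709·log₂(0.198) = 1.65653
H(P,Q) = 1.8630 bits.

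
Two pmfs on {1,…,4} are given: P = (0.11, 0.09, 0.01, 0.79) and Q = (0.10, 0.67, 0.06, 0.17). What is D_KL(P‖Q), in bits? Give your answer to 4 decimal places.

D(P‖Q) = Σ p·log₂(p/q).
  0.11·log₂(0.11/0.10) = 0.01513
  0.09·log₂(0.09/0.67) = -0.26065
  0.01·log₂(0.01/0.06) = -0.02585
  0.79·log₂(0.79/0.17) = 1.75089
D(P‖Q) = 1.4795 bits.

1.4795 bits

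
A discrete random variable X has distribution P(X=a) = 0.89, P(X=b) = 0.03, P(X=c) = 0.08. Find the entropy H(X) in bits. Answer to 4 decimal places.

H(X) = −Σ p·log₂ p.
  −(0.89)·log₂(0.89) = 0.14963
  −(0.03)·log₂(0.03) = 0.15177
  −(0.08)·log₂(0.08) = 0.29151
Sum: 0.14963 + 0.15177 + 0.29151 = 0.5929 bits.

0.5929 bits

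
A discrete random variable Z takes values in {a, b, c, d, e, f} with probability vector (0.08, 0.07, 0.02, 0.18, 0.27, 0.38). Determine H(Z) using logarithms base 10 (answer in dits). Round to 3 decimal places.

H(Z) = −Σ p·log₁₀ p.
  −(0.08)·log₁₀(0.08) = 0.0878
  −(0.07)·log₁₀(0.07) = 0.0808
  −(0.02)·log₁₀(0.02) = 0.0340
  −(0.18)·log₁₀(0.18) = 0.1341
  −(0.27)·log₁₀(0.27) = 0.1535
  −(0.38)·log₁₀(0.38) = 0.1597
Sum: 0.0878 + 0.0808 + 0.0340 + 0.1341 + 0.1535 + 0.1597 = 0.650 dits.

0.650 dits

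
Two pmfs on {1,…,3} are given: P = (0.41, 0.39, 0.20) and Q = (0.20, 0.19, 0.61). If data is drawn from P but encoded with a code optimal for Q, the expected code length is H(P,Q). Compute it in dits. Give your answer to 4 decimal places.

H(P,Q) = −Σ p·log₁₀ q.
  −0.41·log₁₀(0.20) = 0.28658
  −0.39·log₁₀(0.19) = 0.28129
  −0.20·log₁₀(0.61) = 0.04293
H(P,Q) = 0.6108 dits.

0.6108 dits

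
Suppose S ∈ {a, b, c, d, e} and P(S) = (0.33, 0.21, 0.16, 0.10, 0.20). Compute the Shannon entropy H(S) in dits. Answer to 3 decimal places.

H(S) = −Σ p·log₁₀ p.
  −(0.33)·log₁₀(0.33) = 0.1589
  −(0.21)·log₁₀(0.21) = 0.1423
  −(0.16)·log₁₀(0.16) = 0.1273
  −(0.10)·log₁₀(0.10) = 0.1000
  −(0.20)·log₁₀(0.20) = 0.1398
Sum: 0.1589 + 0.1423 + 0.1273 + 0.1000 + 0.1398 = 0.668 dits.

0.668 dits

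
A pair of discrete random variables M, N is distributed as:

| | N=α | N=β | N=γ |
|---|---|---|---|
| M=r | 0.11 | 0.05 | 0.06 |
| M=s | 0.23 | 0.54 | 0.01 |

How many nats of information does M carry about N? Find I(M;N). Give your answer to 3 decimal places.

Marginals: p(M) = (0.2200, 0.7800), p(N) = (0.3400, 0.5900, 0.0700).
I(M;N) = Σ p(x,y)·ln[p(x,y)/(p(x)p(y))].
  (r,α): 0.11·ln(1.4706) = 0.0424
  (r,β): 0.05·ln(0.3852) = -0.0477
  (r,γ): 0.06·ln(3.8961) = 0.0816
  (s,α): 0.23·ln(0.8673) = -0.0328
  (s,β): 0.54·ln(1.1734) = 0.0864
  (s,γ): 0.01·ln(0.1832) = -0.0170
Sum = 0.113 nats.

0.113 nats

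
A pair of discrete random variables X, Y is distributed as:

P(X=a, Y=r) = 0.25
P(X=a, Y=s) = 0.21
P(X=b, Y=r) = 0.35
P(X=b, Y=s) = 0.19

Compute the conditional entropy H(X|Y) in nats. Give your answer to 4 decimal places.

0.6843 nats

Chain rule: H(X|Y) = H(X,Y) − H(Y).
Marginals: p(X) = (0.4600, 0.5400), p(Y) = (0.6000, 0.4000).
H(X,Y) = 1.3573 nats; H(Y) = 0.6730 nats.
H(X|Y) = 1.3573 − 0.6730 = 0.6843 nats.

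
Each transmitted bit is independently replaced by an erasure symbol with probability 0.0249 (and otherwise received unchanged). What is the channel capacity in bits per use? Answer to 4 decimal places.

Binary erasure channel: capacity C = 1 − ε.
C = 1 − 0.0249 = 0.9751 bits per channel use.

0.9751 bits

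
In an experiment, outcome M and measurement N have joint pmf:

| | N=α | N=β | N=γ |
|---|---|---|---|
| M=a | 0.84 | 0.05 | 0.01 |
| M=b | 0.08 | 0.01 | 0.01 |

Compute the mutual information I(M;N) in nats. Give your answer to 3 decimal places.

Marginals: p(M) = (0.9000, 0.1000), p(N) = (0.9200, 0.0600, 0.0200).
I(M;N) = H(M) + H(N) − H(M,N).
H(M) = 0.3251, H(N) = 0.3238, H(M,N) = 0.6365.
I(M;N) = 0.3251 + 0.3238 − 0.6365 = 0.012 nats.

0.012 nats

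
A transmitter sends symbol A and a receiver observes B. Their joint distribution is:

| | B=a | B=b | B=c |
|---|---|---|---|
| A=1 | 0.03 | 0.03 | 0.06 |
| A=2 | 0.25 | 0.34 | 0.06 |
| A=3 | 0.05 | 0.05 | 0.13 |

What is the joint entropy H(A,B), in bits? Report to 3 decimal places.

H(A,B) = −Σ p(x,y)·log₂ p(x,y) over all 9 cells.
  cell (1,a): −0.03·log₂0.03 = 0.1518
  cell (1,b): −0.03·log₂0.03 = 0.1518
  cell (1,c): −0.06·log₂0.06 = 0.2435
  cell (2,a): −0.25·log₂0.25 = 0.5000
  cell (2,b): −0.34·log₂0.34 = 0.5292
  cell (2,c): −0.06·log₂0.06 = 0.2435
  cell (3,a): −0.05·log₂0.05 = 0.2161
  cell (3,b): −0.05·log₂0.05 = 0.2161
  cell (3,c): −0.13·log₂0.13 = 0.3826
Sum = 2.635 bits.

2.635 bits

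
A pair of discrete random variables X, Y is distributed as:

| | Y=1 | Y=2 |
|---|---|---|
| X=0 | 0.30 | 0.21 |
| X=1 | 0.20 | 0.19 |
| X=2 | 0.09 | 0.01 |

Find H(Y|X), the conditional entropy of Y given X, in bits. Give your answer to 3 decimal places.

Chain rule: H(Y|X) = H(X,Y) − H(X).
Marginals: p(X) = (0.5100, 0.3900, 0.1000), p(Y) = (0.5900, 0.4100).
H(X,Y) = 2.2926 bits; H(X) = 1.3574 bits.
H(Y|X) = 2.2926 − 1.3574 = 0.935 bits.

0.935 bits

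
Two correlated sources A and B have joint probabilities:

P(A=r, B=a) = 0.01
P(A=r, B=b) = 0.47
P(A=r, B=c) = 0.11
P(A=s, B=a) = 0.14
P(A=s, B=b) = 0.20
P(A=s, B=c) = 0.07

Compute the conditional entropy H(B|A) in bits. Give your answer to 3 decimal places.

Marginals: p(A) = (0.5900, 0.4100), p(B) = (0.1500, 0.6700, 0.1800).
H(B|A) = Σ p(A) · H(B|A=·).
  A=r: p=0.5900, H(B|A=r) = 0.8128
  A=s: p=0.4100, H(B|A=s) = 1.4699
Weighted sum = 1.082 bits.

1.082 bits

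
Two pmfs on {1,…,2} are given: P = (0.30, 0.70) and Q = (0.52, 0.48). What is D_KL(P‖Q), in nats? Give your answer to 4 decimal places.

0.0991 nats

D(P‖Q) = Σ p·ln(p/q).
  0.30·ln(0.30/0.52) = -0.16501
  0.70·ln(0.70/0.48) = 0.26411
D(P‖Q) = 0.0991 nats.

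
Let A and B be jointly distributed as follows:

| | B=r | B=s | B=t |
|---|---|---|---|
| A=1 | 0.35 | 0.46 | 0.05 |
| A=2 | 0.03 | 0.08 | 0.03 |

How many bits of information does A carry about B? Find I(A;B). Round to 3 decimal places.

Marginals: p(A) = (0.8600, 0.1400), p(B) = (0.3800, 0.5400, 0.0800).
I(A;B) = H(A) + H(B) − H(A,B).
H(A) = 0.5842, H(B) = 1.3020, H(A,B) = 1.8566.
I(A;B) = 0.5842 + 1.3020 − 1.8566 = 0.030 bits.

0.030 bits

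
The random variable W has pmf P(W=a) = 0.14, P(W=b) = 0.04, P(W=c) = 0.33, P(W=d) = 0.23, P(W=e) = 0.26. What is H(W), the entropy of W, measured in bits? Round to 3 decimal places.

2.104 bits

H(W) = −Σ p·log₂ p.
  −(0.14)·log₂(0.14) = 0.3971
  −(0.04)·log₂(0.04) = 0.1858
  −(0.33)·log₂(0.33) = 0.5278
  −(0.23)·log₂(0.23) = 0.4877
  −(0.26)·log₂(0.26) = 0.5053
Sum: 0.3971 + 0.1858 + 0.5278 + 0.4877 + 0.5053 = 2.104 bits.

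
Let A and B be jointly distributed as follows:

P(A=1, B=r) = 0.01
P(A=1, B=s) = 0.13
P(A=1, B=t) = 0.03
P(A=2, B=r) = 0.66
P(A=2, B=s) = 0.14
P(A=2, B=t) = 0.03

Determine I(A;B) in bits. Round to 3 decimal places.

0.253 bits

Marginals: p(A) = (0.1700, 0.8300), p(B) = (0.6700, 0.2700, 0.0600).
I(A;B) = Σ p(x,y)·log₂[p(x,y)/(p(x)p(y))].
  (1,r): 0.01·log₂(0.0878) = -0.0351
  (1,s): 0.13·log₂(2.8322) = 0.1953
  (1,t): 0.03·log₂(2.9412) = 0.0467
  (2,r): 0.66·log₂(1.1868) = 0.1631
  (2,s): 0.14·log₂(0.6247) = -0.0950
  (2,t): 0.03·log₂(0.6024) = -0.0219
Sum = 0.253 bits.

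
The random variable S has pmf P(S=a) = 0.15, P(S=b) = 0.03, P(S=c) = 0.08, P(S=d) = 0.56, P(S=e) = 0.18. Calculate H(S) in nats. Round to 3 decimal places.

H(S) = −Σ p·ln p.
  −(0.15)·ln(0.15) = 0.2846
  −(0.03)·ln(0.03) = 0.1052
  −(0.08)·ln(0.08) = 0.2021
  −(0.56)·ln(0.56) = 0.3247
  −(0.18)·ln(0.18) = 0.3087
Sum: 0.2846 + 0.1052 + 0.2021 + 0.3247 + 0.3087 = 1.225 nats.

1.225 nats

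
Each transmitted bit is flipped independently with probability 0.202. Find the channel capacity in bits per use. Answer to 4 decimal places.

0.2741 bits

Binary symmetric channel: C = 1 − h₂(ε) where h₂ is the binary entropy function.
h₂(0.202) = −0.202·log₂0.202 − 0.798·log₂0.798 = 0.7259.
C = 1 − 0.7259 = 0.2741 bits per channel use.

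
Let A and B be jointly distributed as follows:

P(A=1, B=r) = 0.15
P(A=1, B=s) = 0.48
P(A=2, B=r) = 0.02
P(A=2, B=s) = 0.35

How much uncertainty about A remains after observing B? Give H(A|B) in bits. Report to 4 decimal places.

0.9041 bits

Chain rule: H(A|B) = H(A,B) − H(B).
Marginals: p(A) = (0.6300, 0.3700), p(B) = (0.1700, 0.8300).
H(A,B) = 1.5618 bits; H(B) = 0.6577 bits.
H(A|B) = 1.5618 − 0.6577 = 0.9041 bits.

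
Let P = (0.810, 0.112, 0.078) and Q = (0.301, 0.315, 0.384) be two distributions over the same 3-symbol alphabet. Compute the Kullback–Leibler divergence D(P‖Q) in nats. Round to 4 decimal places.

0.5617 nats

D(P‖Q) = Σ p·ln(p/q).
  0.810·ln(0.810/0.301) = 0.80184
  0.112·ln(0.112/0.315) = -0.11582
  0.078·ln(0.078/0.384) = -0.12433
D(P‖Q) = 0.5617 nats.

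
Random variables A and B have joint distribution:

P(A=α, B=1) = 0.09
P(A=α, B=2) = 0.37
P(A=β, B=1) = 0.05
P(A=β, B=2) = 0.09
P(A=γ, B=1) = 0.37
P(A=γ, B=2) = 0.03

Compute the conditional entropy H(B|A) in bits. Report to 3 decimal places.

0.613 bits

Chain rule: H(B|A) = H(A,B) − H(A).
Marginals: p(A) = (0.4600, 0.1400, 0.4000), p(B) = (0.5100, 0.4900).
H(A,B) = 2.0546 bits; H(A) = 1.4412 bits.
H(B|A) = 2.0546 − 1.4412 = 0.613 bits.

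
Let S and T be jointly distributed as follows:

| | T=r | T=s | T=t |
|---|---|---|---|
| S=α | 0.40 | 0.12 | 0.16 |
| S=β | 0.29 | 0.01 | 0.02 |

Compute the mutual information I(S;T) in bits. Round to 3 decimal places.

0.086 bits

Marginals: p(S) = (0.6800, 0.3200), p(T) = (0.6900, 0.1300, 0.1800).
I(S;T) = Σ p(x,y)·log₂[p(x,y)/(p(x)p(y))].
  (α,r): 0.40·log₂(0.8525) = -0.0921
  (α,s): 0.12·log₂(1.3575) = 0.0529
  (α,t): 0.16·log₂(1.3072) = 0.0618
  (β,r): 0.29·log₂(1.3134) = 0.1141
  (β,s): 0.01·log₂(0.2404) = -0.0206
  (β,t): 0.02·log₂(0.3472) = -0.0305
Sum = 0.086 bits.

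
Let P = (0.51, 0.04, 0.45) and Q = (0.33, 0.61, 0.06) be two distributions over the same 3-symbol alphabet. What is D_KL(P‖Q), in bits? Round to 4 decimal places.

D(P‖Q) = Σ p·log₂(p/q).
  0.51·log₂(0.51/0.33) = 0.32030
  0.04·log₂(0.04/0.61) = -0.15723
  0.45·log₂(0.45/0.06) = 1.30810
D(P‖Q) = 1.4712 bits.

1.4712 bits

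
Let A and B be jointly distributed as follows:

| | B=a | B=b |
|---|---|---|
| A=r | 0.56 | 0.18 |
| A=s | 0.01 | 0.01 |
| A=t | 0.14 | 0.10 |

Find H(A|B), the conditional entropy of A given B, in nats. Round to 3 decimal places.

0.629 nats

Chain rule: H(A|B) = H(A,B) − H(B).
Marginals: p(A) = (0.7400, 0.0200, 0.2400), p(B) = (0.7100, 0.2900).
H(A,B) = 1.2310 nats; H(B) = 0.6022 nats.
H(A|B) = 1.2310 − 0.6022 = 0.629 nats.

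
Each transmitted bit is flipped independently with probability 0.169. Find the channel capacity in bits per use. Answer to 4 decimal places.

Binary symmetric channel: C = 1 − h₂(ε) where h₂ is the binary entropy function.
h₂(0.169) = −0.169·log₂0.169 − 0.831·log₂0.831 = 0.6554.
C = 1 − 0.6554 = 0.3446 bits per channel use.

0.3446 bits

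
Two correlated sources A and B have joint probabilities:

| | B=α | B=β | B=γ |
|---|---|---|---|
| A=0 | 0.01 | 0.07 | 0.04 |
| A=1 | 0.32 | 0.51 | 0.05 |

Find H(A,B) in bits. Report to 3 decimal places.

H(A,B) = −Σ p(x,y)·log₂ p(x,y) over all 6 cells.
  cell (0,α): −0.01·log₂0.01 = 0.0664
  cell (0,β): −0.07·log₂0.07 = 0.2686
  cell (0,γ): −0.04·log₂0.04 = 0.1858
  cell (1,α): −0.32·log₂0.32 = 0.5260
  cell (1,β): −0.51·log₂0.51 = 0.4954
  cell (1,γ): −0.05·log₂0.05 = 0.2161
Sum = 1.758 bits.

1.758 bits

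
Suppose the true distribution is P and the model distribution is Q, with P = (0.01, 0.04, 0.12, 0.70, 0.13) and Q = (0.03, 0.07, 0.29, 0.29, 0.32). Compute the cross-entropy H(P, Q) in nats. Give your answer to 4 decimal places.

1.3046 nats

H(P,Q) = −Σ p·ln q.
  −0.01·ln(0.03) = 0.03507
  −0.04·ln(0.07) = 0.10637
  −0.12·ln(0.29) = 0.14854
  −0.70·ln(0.29) = 0.86651
  −0.13·ln(0.32) = 0.14813
H(P,Q) = 1.3046 nats.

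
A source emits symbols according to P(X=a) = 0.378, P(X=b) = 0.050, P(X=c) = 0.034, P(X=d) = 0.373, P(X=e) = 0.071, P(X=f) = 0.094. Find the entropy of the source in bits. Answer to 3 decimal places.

2.035 bits

H(X) = −Σ p·log₂ p.
  −(0.378)·log₂(0.378) = 0.5305
  −(0.050)·log₂(0.050) = 0.2161
  −(0.034)·log₂(0.034) = 0.1659
  −(0.373)·log₂(0.373) = 0.5307
  −(0.071)·log₂(0.071) = 0.2709
  −(0.094)·log₂(0.094) = 0.3207
Sum: 0.5305 + 0.2161 + 0.1659 + 0.5307 + 0.2709 + 0.3207 = 2.035 bits.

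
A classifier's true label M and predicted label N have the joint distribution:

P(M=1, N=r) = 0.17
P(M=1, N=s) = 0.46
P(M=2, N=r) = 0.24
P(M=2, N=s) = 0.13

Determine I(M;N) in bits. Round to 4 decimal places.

Marginals: p(M) = (0.6300, 0.3700), p(N) = (0.4100, 0.5900).
I(M;N) = Σ p(x,y)·log₂[p(x,y)/(p(x)p(y))].
  (1,r): 0.17·log₂(0.6581) = -0.10260
  (1,s): 0.46·log₂(1.2376) = 0.14145
  (2,r): 0.24·log₂(1.5821) = 0.15884
  (2,s): 0.13·log₂(0.5955) = -0.09721
Sum = 0.1005 bits.

0.1005 bits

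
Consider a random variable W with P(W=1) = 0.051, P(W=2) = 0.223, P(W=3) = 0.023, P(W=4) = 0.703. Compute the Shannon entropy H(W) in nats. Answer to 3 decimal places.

0.821 nats

H(W) = −Σ p·ln p.
  −(0.051)·ln(0.051) = 0.1518
  −(0.223)·ln(0.223) = 0.3346
  −(0.023)·ln(0.023) = 0.0868
  −(0.703)·ln(0.703) = 0.2477
Sum: 0.1518 + 0.3346 + 0.0868 + 0.2477 = 0.821 nats.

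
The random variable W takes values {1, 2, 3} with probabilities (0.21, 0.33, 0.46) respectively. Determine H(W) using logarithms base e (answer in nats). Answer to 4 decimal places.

H(W) = −Σ p·ln p.
  −(0.21)·ln(0.21) = 0.32774
  −(0.33)·ln(0.33) = 0.36586
  −(0.46)·ln(0.46) = 0.35720
Sum: 0.32774 + 0.36586 + 0.35720 = 1.0508 nats.

1.0508 nats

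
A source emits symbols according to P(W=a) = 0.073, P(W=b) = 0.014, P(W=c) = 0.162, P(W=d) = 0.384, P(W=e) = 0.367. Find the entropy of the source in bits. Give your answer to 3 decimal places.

H(W) = −Σ p·log₂ p.
  −(0.073)·log₂(0.073) = 0.2756
  −(0.014)·log₂(0.014) = 0.0862
  −(0.162)·log₂(0.162) = 0.4254
  −(0.384)·log₂(0.384) = 0.5302
  −(0.367)·log₂(0.367) = 0.5307
Sum: 0.2756 + 0.0862 + 0.4254 + 0.5302 + 0.5307 = 1.848 bits.

1.848 bits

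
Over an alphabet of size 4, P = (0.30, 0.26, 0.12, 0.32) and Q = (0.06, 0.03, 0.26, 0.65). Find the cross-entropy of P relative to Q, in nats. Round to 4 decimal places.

H(P,Q) = −Σ p·ln q.
  −0.30·ln(0.06) = 0.84402
  −0.26·ln(0.03) = 0.91171
  −0.12·ln(0.26) = 0.16165
  −0.32·ln(0.65) = 0.13785
H(P,Q) = 2.0552 nats.

2.0552 nats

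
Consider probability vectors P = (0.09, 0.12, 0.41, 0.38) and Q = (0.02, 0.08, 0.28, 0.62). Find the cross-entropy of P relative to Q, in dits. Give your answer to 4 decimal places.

0.5901 dits

H(P,Q) = −Σ p·log₁₀ q.
  −0.09·log₁₀(0.02) = 0.15291
  −0.12·log₁₀(0.08) = 0.13163
  −0.41·log₁₀(0.28) = 0.22667
  −0.38·log₁₀(0.62) = 0.07889
H(P,Q) = 0.5901 dits.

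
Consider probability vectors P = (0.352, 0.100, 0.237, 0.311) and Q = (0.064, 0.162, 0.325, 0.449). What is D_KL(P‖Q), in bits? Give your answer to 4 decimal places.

0.5234 bits

D(P‖Q) = Σ p·log₂(p/q).
  0.352·log₂(0.352/0.064) = 0.86572
  0.100·log₂(0.100/0.162) = -0.06960
  0.237·log₂(0.237/0.325) = -0.10797
  0.311·log₂(0.311/0.449) = -0.16477
D(P‖Q) = 0.5234 bits.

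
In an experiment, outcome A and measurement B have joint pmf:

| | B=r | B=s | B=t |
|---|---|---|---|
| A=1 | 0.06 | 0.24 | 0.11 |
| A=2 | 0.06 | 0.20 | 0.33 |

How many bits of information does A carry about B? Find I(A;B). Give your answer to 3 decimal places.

0.062 bits

Marginals: p(A) = (0.4100, 0.5900), p(B) = (0.1200, 0.4400, 0.4400).
I(A;B) = Σ p(x,y)·log₂[p(x,y)/(p(x)p(y))].
  (1,r): 0.06·log₂(1.2195) = 0.0172
  (1,s): 0.24·log₂(1.3304) = 0.0988
  (1,t): 0.11·log₂(0.6098) = -0.0785
  (2,r): 0.06·log₂(0.8475) = -0.0143
  (2,s): 0.20·log₂(0.7704) = -0.0753
  (2,t): 0.33·log₂(1.2712) = 0.1142
Sum = 0.062 bits.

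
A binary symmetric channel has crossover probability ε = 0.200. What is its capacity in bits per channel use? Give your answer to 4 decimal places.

0.2781 bits

Binary symmetric channel: C = 1 − h₂(ε) where h₂ is the binary entropy function.
h₂(0.200) = −0.200·log₂0.200 − 0.800·log₂0.800 = 0.7219.
C = 1 − 0.7219 = 0.2781 bits per channel use.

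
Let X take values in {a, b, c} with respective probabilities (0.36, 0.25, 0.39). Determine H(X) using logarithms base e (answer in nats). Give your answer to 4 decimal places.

H(X) = −Σ p·ln p.
  −(0.36)·ln(0.36) = 0.36779
  −(0.25)·ln(0.25) = 0.34657
  −(0.39)·ln(0.39) = 0.36723
Sum: 0.36779 + 0.34657 + 0.36723 = 1.0816 nats.

1.0816 nats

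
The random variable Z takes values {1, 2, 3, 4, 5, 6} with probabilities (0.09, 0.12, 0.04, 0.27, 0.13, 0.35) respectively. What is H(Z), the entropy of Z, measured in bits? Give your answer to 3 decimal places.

2.288 bits

H(Z) = −Σ p·log₂ p.
  −(0.09)·log₂(0.09) = 0.3127
  −(0.12)·log₂(0.12) = 0.3671
  −(0.04)·log₂(0.04) = 0.1858
  −(0.27)·log₂(0.27) = 0.5100
  −(0.13)·log₂(0.13) = 0.3826
  −(0.35)·log₂(0.35) = 0.5301
Sum: 0.3127 + 0.3671 + 0.1858 + 0.5100 + 0.3826 + 0.5301 = 2.288 bits.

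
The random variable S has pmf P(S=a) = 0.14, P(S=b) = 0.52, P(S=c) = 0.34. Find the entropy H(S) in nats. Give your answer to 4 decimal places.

H(S) = −Σ p·ln p.
  −(0.14)·ln(0.14) = 0.27526
  −(0.52)·ln(0.52) = 0.34004
  −(0.34)·ln(0.34) = 0.36680
Sum: 0.27526 + 0.34004 + 0.36680 = 0.9821 nats.

0.9821 nats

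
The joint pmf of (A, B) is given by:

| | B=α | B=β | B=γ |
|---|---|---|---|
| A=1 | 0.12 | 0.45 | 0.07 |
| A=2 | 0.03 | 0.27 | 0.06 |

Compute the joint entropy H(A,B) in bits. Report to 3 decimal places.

H(A,B) = −Σ p(x,y)·log₂ p(x,y) over all 6 cells.
  cell (1,α): −0.12·log₂0.12 = 0.3671
  cell (1,β): −0.45·log₂0.45 = 0.5184
  cell (1,γ): −0.07·log₂0.07 = 0.2686
  cell (2,α): −0.03·log₂0.03 = 0.1518
  cell (2,β): −0.27·log₂0.27 = 0.5100
  cell (2,γ): −0.06·log₂0.06 = 0.2435
Sum = 2.059 bits.

2.059 bits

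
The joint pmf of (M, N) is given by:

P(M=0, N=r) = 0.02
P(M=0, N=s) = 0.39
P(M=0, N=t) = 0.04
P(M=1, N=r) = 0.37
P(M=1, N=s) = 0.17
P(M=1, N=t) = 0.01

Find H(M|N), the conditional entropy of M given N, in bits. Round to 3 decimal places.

Chain rule: H(M|N) = H(M,N) − H(N).
Marginals: p(M) = (0.4500, 0.5500), p(N) = (0.3900, 0.5600, 0.0500).
H(M,N) = 1.8602 bits; H(N) = 1.2143 bits.
H(M|N) = 1.8602 − 1.2143 = 0.646 bits.

0.646 bits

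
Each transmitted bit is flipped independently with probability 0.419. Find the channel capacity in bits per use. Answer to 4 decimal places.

0.0190 bits

Binary symmetric channel: C = 1 − h₂(ε) where h₂ is the binary entropy function.
h₂(0.419) = −0.419·log₂0.419 − 0.581·log₂0.581 = 0.9810.
C = 1 − 0.9810 = 0.0190 bits per channel use.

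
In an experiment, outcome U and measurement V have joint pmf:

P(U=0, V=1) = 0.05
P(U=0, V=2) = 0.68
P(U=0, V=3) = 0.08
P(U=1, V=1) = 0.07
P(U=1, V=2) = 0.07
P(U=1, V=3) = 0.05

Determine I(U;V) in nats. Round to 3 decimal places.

Marginals: p(U) = (0.8100, 0.1900), p(V) = (0.1200, 0.7500, 0.1300).
I(U;V) = H(U) + H(V) − H(U,V).
H(U) = 0.4862, H(V) = 0.7354, H(U,V) = 1.1362.
I(U;V) = 0.4862 + 0.7354 − 1.1362 = 0.085 nats.

0.085 nats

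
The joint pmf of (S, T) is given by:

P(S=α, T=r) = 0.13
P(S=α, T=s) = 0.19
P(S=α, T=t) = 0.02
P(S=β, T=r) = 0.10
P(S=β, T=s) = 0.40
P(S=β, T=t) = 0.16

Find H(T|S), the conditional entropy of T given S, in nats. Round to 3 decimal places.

Marginals: p(S) = (0.3400, 0.6600), p(T) = (0.2300, 0.5900, 0.1800).
H(T|S) = Σ p(S) · H(T|S=·).
  S=α: p=0.3400, H(T|S=α) = 0.8594
  S=β: p=0.6600, H(T|S=β) = 0.9330
Weighted sum = 0.908 nats.

0.908 nats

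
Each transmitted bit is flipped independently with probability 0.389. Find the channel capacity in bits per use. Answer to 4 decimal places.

Binary symmetric channel: C = 1 − h₂(ε) where h₂ is the binary entropy function.
h₂(0.389) = −0.389·log₂0.389 − 0.611·log₂0.611 = 0.9642.
C = 1 − 0.9642 = 0.0358 bits per channel use.

0.0358 bits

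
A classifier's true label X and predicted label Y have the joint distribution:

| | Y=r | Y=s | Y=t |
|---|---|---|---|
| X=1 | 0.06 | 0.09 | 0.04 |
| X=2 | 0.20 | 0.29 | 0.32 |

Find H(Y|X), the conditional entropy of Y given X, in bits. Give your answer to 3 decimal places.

Chain rule: H(Y|X) = H(X,Y) − H(X).
Marginals: p(X) = (0.1900, 0.8100), p(Y) = (0.2600, 0.3800, 0.3600).
H(X,Y) = 2.2503 bits; H(X) = 0.7015 bits.
H(Y|X) = 2.2503 − 0.7015 = 1.549 bits.

1.549 bits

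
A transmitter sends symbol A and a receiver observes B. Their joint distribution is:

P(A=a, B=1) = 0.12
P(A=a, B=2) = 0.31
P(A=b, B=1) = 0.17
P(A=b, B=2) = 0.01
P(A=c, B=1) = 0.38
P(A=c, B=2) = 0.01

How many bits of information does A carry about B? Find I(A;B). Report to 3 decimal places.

0.425 bits

Marginals: p(A) = (0.4300, 0.1800, 0.3900), p(B) = (0.6700, 0.3300).
I(A;B) = Σ p(x,y)·log₂[p(x,y)/(p(x)p(y))].
  (a,1): 0.12·log₂(0.4165) = -0.1516
  (a,2): 0.31·log₂(2.1846) = 0.3495
  (b,1): 0.17·log₂(1.4096) = 0.0842
  (b,2): 0.01·log₂(0.1684) = -0.0257
  (c,1): 0.38·log₂(1.4543) = 0.2053
  (c,2): 0.01·log₂(0.0777) = -0.0369
Sum = 0.425 bits.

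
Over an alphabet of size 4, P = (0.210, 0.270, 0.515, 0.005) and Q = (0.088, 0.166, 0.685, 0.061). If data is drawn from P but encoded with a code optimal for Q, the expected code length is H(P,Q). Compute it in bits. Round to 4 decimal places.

1.7371 bits

H(P,Q) = −Σ p·log₂ q.
  −0.210·log₂(0.088) = 0.73633
  −0.270·log₂(0.166) = 0.69950
  −0.515·log₂(0.685) = 0.28110
  −0.005·log₂(0.061) = 0.02018
H(P,Q) = 1.7371 bits.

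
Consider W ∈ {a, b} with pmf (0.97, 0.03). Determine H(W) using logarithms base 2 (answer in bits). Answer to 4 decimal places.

H(W) = −Σ p·log₂ p.
  −(0.97)·log₂(0.97) = 0.04263
  −(0.03)·log₂(0.03) = 0.15177
Sum: 0.04263 + 0.15177 = 0.1944 bits.

0.1944 bits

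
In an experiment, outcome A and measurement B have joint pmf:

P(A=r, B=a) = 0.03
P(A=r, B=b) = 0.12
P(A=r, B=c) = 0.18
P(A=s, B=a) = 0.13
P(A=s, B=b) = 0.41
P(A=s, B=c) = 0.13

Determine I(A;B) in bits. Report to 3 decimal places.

0.090 bits

Marginals: p(A) = (0.3300, 0.6700), p(B) = (0.1600, 0.5300, 0.3100).
I(A;B) = H(A) + H(B) − H(A,B).
H(A) = 0.9149, H(B) = 1.4323, H(A,B) = 2.2568.
I(A;B) = 0.9149 + 1.4323 − 2.2568 = 0.090 bits.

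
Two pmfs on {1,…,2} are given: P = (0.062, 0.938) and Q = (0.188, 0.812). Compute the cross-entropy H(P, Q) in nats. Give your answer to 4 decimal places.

0.2990 nats

H(P,Q) = −Σ p·ln q.
  −0.062·ln(0.188) = 0.10362
  −0.938·ln(0.812) = 0.19534
H(P,Q) = 0.2990 nats.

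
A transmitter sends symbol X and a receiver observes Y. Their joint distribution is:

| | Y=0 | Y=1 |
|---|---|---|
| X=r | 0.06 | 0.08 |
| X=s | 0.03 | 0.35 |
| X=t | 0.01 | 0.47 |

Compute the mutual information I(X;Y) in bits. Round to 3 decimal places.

0.110 bits

Marginals: p(X) = (0.1400, 0.3800, 0.4800), p(Y) = (0.1000, 0.9000).
I(X;Y) = Σ p(x,y)·log₂[p(x,y)/(p(x)p(y))].
  (r,0): 0.06·log₂(4.2857) = 0.1260
  (r,1): 0.08·log₂(0.6349) = -0.0524
  (s,0): 0.03·log₂(0.7895) = -0.0102
  (s,1): 0.35·log₂(1.0234) = 0.0117
  (t,0): 0.01·log₂(0.2083) = -0.0226
  (t,1): 0.47·log₂(1.0880) = 0.0572
Sum = 0.110 bits.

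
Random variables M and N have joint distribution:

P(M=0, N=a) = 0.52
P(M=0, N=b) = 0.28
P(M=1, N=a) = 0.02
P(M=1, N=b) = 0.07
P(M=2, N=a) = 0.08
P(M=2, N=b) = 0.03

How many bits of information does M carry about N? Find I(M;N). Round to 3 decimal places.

0.049 bits

Marginals: p(M) = (0.8000, 0.0900, 0.1100), p(N) = (0.6200, 0.3800).
I(M;N) = H(M) + H(N) − H(M,N).
H(M) = 0.9205, H(N) = 0.9580, H(M,N) = 1.8295.
I(M;N) = 0.9205 + 0.9580 − 1.8295 = 0.049 bits.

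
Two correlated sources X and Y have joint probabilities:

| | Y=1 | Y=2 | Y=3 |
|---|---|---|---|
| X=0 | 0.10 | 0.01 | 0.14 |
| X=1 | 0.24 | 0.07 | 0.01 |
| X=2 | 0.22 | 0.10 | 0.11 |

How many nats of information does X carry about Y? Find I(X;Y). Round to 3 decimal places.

Marginals: p(X) = (0.2500, 0.3200, 0.4300), p(Y) = (0.5600, 0.1800, 0.2600).
I(X;Y) = Σ p(x,y)·ln[p(x,y)/(p(x)p(y))].
  (0,1): 0.10·ln(0.7143) = -0.0336
  (0,2): 0.01·ln(0.2222) = -0.0150
  (0,3): 0.14·ln(2.1538) = 0.1074
  (1,1): 0.24·ln(1.3393) = 0.0701
  (1,2): 0.07·ln(1.2153) = 0.0136
  (1,3): 0.01·ln(0.1202) = -0.0212
  (2,1): 0.22·ln(0.9136) = -0.0199
  (2,2): 0.10·ln(1.2920) = 0.0256
  (2,3): 0.11·ln(0.9839) = -0.0018
Sum = 0.125 nats.

0.125 nats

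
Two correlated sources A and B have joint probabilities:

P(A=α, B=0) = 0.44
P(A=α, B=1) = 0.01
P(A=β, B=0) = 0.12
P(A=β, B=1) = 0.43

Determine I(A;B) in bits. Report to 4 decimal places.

Marginals: p(A) = (0.4500, 0.5500), p(B) = (0.5600, 0.4400).
I(A;B) = Σ p(x,y)·log₂[p(x,y)/(p(x)p(y))].
  (α,0): 0.44·log₂(1.7460) = 0.35380
  (α,1): 0.01·log₂(0.0505) = -0.04307
  (β,0): 0.12·log₂(0.3896) = -0.16319
  (β,1): 0.43·log₂(1.7769) = 0.35661
Sum = 0.5041 bits.

0.5041 bits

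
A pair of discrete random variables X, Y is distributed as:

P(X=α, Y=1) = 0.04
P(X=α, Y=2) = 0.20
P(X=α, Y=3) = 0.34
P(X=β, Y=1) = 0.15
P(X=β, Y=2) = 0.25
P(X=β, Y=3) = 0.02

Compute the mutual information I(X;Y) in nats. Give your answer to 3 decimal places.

Marginals: p(X) = (0.5800, 0.4200), p(Y) = (0.1900, 0.4500, 0.3600).
I(X;Y) = Σ p(x,y)·ln[p(x,y)/(p(x)p(y))].
  (α,1): 0.04·ln(0.3630) = -0.0405
  (α,2): 0.20·ln(0.7663) = -0.0532
  (α,3): 0.34·ln(1.6284) = 0.1658
  (β,1): 0.15·ln(1.8797) = 0.0947
  (β,2): 0.25·ln(1.3228) = 0.0699
  (β,3): 0.02·ln(0.1323) = -0.0405
Sum = 0.196 nats.

0.196 nats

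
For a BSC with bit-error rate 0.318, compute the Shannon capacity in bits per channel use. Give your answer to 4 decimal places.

0.0978 bits

Binary symmetric channel: C = 1 − h₂(ε) where h₂ is the binary entropy function.
h₂(0.318) = −0.318·log₂0.318 − 0.682·log₂0.682 = 0.9022.
C = 1 − 0.9022 = 0.0978 bits per channel use.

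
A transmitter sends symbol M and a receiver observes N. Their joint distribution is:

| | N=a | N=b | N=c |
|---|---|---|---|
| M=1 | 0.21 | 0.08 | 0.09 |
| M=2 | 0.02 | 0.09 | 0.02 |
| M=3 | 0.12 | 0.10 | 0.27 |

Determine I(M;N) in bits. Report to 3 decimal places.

0.163 bits

Marginals: p(M) = (0.3800, 0.1300, 0.4900), p(N) = (0.3500, 0.2700, 0.3800).
I(M;N) = Σ p(x,y)·log₂[p(x,y)/(p(x)p(y))].
  (1,a): 0.21·log₂(1.5789) = 0.1384
  (1,b): 0.08·log₂(0.7797) = -0.0287
  (1,c): 0.09·log₂(0.6233) = -0.0614
  (2,a): 0.02·log₂(0.4396) = -0.0237
  (2,b): 0.09·log₂(2.5641) = 0.1223
  (2,c): 0.02·log₂(0.4049) = -0.0261
  (3,a): 0.12·log₂(0.6997) = -0.0618
  (3,b): 0.10·log₂(0.7559) = -0.0404
  (3,c): 0.27·log₂(1.4501) = 0.1447
Sum = 0.163 bits.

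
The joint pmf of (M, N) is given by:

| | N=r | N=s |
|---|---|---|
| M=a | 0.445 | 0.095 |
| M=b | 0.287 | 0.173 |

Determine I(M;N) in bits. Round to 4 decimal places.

0.0368 bits

Marginals: p(M) = (0.5400, 0.4600), p(N) = (0.7320, 0.2680).
I(M;N) = Σ p(x,y)·log₂[p(x,y)/(p(x)p(y))].
  (a,r): 0.445·log₂(1.1258) = 0.07606
  (a,s): 0.095·log₂(0.6564) = -0.05769
  (b,r): 0.287·log₂(0.8523) = -0.06615
  (b,s): 0.173·log₂(1.4033) = 0.08457
Sum = 0.0368 bits.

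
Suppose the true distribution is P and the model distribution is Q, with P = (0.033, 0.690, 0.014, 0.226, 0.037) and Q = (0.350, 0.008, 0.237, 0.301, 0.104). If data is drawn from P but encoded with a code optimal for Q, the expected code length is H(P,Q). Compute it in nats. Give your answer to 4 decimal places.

H(P,Q) = −Σ p·ln q.
  −0.033·ln(0.350) = 0.03464
  −0.690·ln(0.008) = 3.33154
  −0.014·ln(0.237) = 0.02016
  −0.226·ln(0.301) = 0.27135
  −0.037·ln(0.104) = 0.08374
H(P,Q) = 3.7414 nats.

3.7414 nats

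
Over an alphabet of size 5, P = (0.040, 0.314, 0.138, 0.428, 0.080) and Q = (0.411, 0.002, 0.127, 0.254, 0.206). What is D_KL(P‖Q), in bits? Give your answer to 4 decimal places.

2.3856 bits

D(P‖Q) = Σ p·log₂(p/q).
  0.040·log₂(0.040/0.411) = -0.13444
  0.314·log₂(0.314/0.002) = 2.29051
  0.138·log₂(0.138/0.127) = 0.01654
  0.428·log₂(0.428/0.254) = 0.32219
  0.080·log₂(0.080/0.206) = -0.10917
D(P‖Q) = 2.3856 bits.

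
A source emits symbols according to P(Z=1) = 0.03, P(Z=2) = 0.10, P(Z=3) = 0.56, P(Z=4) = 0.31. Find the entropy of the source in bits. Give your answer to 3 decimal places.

1.476 bits

H(Z) = −Σ p·log₂ p.
  −(0.03)·log₂(0.03) = 0.1518
  −(0.10)·log₂(0.10) = 0.3322
  −(0.56)·log₂(0.56) = 0.4684
  −(0.31)·log₂(0.31) = 0.5238
Sum: 0.1518 + 0.3322 + 0.4684 + 0.5238 = 1.476 bits.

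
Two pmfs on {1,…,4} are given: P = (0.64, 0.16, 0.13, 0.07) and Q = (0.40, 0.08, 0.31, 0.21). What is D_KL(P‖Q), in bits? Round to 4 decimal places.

D(P‖Q) = Σ p·log₂(p/q).
  0.64·log₂(0.64/0.40) = 0.43397
  0.16·log₂(0.16/0.08) = 0.16000
  0.13·log₂(0.13/0.31) = -0.16299
  0.07·log₂(0.07/0.21) = -0.11095
D(P‖Q) = 0.3200 bits.

0.3200 bits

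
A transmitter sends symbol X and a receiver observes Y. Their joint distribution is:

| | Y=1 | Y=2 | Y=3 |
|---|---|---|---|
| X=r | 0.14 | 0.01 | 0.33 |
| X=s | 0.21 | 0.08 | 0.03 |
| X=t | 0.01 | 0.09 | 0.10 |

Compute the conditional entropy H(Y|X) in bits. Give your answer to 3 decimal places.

Chain rule: H(Y|X) = H(X,Y) − H(X).
Marginals: p(X) = (0.4800, 0.3200, 0.2000), p(Y) = (0.3600, 0.1800, 0.4600).
H(X,Y) = 2.6188 bits; H(X) = 1.4987 bits.
H(Y|X) = 2.6188 − 1.4987 = 1.120 bits.

1.120 bits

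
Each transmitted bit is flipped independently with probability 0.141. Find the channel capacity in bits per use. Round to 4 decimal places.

Binary symmetric channel: C = 1 − h₂(ε) where h₂ is the binary entropy function.
h₂(0.141) = −0.141·log₂0.141 − 0.859·log₂0.859 = 0.5869.
C = 1 − 0.5869 = 0.4131 bits per channel use.

0.4131 bits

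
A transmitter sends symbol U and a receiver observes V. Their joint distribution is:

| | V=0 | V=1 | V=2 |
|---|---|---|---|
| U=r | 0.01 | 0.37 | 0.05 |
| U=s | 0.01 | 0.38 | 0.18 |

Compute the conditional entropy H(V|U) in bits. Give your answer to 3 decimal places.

Chain rule: H(V|U) = H(U,V) − H(U).
Marginals: p(U) = (0.4300, 0.5700), p(V) = (0.0200, 0.7500, 0.2300).
H(U,V) = 1.8555 bits; H(U) = 0.9858 bits.
H(V|U) = 1.8555 − 0.9858 = 0.870 bits.

0.870 bits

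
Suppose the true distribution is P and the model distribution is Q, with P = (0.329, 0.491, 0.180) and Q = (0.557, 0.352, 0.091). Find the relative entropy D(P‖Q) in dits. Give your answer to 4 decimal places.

0.0491 dits

D(P‖Q) = Σ p·log₁₀(p/q).
  0.329·log₁₀(0.329/0.557) = -0.07523
  0.491·log₁₀(0.491/0.352) = 0.07097
  0.180·log₁₀(0.180/0.091) = 0.05332
D(P‖Q) = 0.0491 dits.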